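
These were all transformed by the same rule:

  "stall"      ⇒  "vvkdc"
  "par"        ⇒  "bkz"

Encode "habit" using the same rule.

Two steps: reverse the string, then apply a Caesar shift of +10.
Applying it to habit: reverse → tibah; then shift: t+10=d, i+10=s, b+10=l, a+10=k, h+10=r.

dslkr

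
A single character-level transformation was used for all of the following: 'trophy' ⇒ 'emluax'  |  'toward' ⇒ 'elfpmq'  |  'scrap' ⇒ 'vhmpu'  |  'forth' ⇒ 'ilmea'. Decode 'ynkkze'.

Each letter's alphabet position (a=0..z=25) is mapped through 9·x+15 mod 26 — an affine cipher.
Decoding ynkkze: y(24)→3·(24−15)≡1=b; n(13)→3·(13−15)≡20=u; k(10)→3·(10−15)≡11=l; k(10)→3·(10−15)≡11=l; z(25)→3·(25−15)≡4=e; e(4)→3·(4−15)≡19=t (all mod 26).

bullet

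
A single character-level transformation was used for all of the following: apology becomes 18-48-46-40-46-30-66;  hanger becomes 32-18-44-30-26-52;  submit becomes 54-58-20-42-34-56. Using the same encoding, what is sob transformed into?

a(#1)→18 and p(#16)→48: differences scale by 2, so n = 2·pos + 16. Each letter becomes 2×(its alphabet position, a=1..z=26) + 16.
For sob: s=19→54, o=15→46, b=2→20.

54-46-20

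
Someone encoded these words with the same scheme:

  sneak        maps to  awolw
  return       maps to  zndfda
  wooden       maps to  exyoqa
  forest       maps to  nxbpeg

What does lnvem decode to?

In sneak: s→a is +8, n→w is +9, e→o is +10, a→l is +11 — the shift increases by 1 each position. Letter i (0-indexed) is shifted by i+8, so successive shifts are 8, 9, 10, ….
Decoding lnvem: l−8=d, n−9=e, v−10=l, e−11=t, m−12=a.

delta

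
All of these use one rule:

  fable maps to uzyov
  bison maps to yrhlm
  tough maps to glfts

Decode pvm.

Each pair mirrors across the alphabet (f↔u, a↔z, b↔y): positions sum to 25. Letters are reflected about the middle of the alphabet (position → 25−position): Atbash.
Reversing it on pvm: p↔k, v↔e, m↔n.

ken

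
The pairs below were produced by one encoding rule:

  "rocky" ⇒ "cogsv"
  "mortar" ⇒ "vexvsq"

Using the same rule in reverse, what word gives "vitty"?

upper

The output letters match the input read backwards, each shifted +4: rocky reversed is ykcor. Two steps: reverse the string, then apply a Caesar shift of +4.
Reversing it on vitty: shift back: v−4=r, i−4=e, t−4=p, t−4=p, y−4=u → reppu; then reverse → upper.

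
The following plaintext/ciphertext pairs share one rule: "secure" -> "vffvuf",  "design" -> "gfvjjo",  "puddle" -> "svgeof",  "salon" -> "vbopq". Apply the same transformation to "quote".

The shifts repeat in a cycle of length 2: positions 0,1,… shift by +3, +1, then the pattern repeats.
Applying it to quote: q+3=t, u+1=v, o+3=r, t+1=u, e+3=h.

tvruh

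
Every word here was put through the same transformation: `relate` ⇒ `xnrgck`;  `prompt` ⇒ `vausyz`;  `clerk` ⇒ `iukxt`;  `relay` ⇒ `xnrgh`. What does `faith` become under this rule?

Shifts by position in relate: pos 0: r→x (+6), pos 1: e→n (+9), pos 2: l→r (+6), pos 3: a→g (+6), pos 4: t→c (+9), pos 5: e→k (+6) — repeating every 3. The shifts repeat in a cycle of length 3: positions 0,1,… shift by +6, +9, +6, then the pattern repeats.
For faith: f+6=l, a+9=j, i+6=o, t+6=z, h+9=q.

ljozq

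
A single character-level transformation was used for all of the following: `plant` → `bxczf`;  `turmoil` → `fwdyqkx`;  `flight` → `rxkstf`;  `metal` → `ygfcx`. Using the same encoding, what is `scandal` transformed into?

The shift depends on letter class: consonant p→b is +12, but vowel a→c is +2. The rule splits by letter class: vowels +2, consonants +12.
Applying it to scandal: s(cons)+12=e, c(cons)+12=o, a(vowel)+2=c, n(cons)+12=z, d(cons)+12=p, a(vowel)+2=c, l(cons)+12=x.

eoczpcx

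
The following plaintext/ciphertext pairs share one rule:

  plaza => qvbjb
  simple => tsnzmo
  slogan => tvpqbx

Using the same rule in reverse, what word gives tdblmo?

Shifts by position in plaza: pos 0: p→q (+1), pos 1: l→v (+10), pos 2: a→b (+1), pos 3: z→j (+10) — repeating every 2. It's a Vigenère-style cipher with numeric key [1,10]: position i shifts by key[i mod 2].
Undoing it on tdblmo: t−1=s, d−10=t, b−1=a, l−10=b, m−1=l, o−10=e.

stable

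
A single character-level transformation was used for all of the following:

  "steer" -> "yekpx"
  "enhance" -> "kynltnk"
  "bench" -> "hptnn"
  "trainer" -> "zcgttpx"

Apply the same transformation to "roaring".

xzgcoym

Shifts by position in steer: pos 0: s→y (+6), pos 1: t→e (+11), pos 2: e→k (+6), pos 3: e→p (+11) — repeating every 2. It's a Vigenère-style cipher with numeric key [6,11]: position i shifts by key[i mod 2].
For roaring: r+6=x, o+11=z, a+6=g, r+11=c, i+6=o, n+11=y, g+6=m.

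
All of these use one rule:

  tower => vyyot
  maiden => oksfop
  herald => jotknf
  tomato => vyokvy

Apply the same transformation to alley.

knnoa

The rule splits by letter class: vowels +10, consonants +2.
Applying it to alley: a(vowel)+10=k, l(cons)+2=n, l(cons)+2=n, e(vowel)+10=o, y(cons)+2=a.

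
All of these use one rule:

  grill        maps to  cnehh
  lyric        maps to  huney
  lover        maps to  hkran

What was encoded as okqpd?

south

This is a Caesar cipher with shift 22.
Decoding okqpd: o−22=s, k−22=o, q−22=u, p−22=t, d−22=h.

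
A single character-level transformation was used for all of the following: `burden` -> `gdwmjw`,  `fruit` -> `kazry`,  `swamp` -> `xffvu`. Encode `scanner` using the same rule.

xlfwsnw

Shifts by position in burden: pos 0: b→g (+5), pos 1: u→d (+9), pos 2: r→w (+5), pos 3: d→m (+9) — repeating every 2. The shifts repeat in a cycle of length 2: positions 0,1,… shift by +5, +9, then the pattern repeats.
Applying it to scanner: s+5=x, c+9=l, a+5=f, n+9=w, n+5=s, e+9=n, r+5=w.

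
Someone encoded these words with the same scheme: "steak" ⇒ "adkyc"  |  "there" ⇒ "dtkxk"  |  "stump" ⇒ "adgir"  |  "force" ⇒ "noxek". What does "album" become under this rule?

yfbgi

This is an affine cipher: with a=0,…,z=25, each position x becomes (3x+24) mod 26.
On album: a(0)→3·0+24≡24=y; l(11)→3·11+24≡5=f; b(1)→3·1+24≡1=b; u(20)→3·20+24≡6=g; m(12)→3·12+24≡8=i (all mod 26).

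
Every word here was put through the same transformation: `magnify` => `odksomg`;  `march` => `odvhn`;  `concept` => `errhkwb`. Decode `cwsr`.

In magnify: m→o is +2, a→d is +3, g→k is +4, n→s is +5 — the shift increases by 1 each position. The shift increases by 1 at each position, starting from +2: 2, 3, 4, ….
Reversing it on cwsr: c−2=a, w−3=t, s−4=o, r−5=m.

atom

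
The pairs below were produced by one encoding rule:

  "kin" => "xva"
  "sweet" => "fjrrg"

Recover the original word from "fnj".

saw

Every letter moves 13 places later in the alphabet, wrapping around z→a.
Reversing it on fnj: f−13=s, n−13=a, j−13=w.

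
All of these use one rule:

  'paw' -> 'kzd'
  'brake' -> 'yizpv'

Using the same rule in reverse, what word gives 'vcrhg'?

exist

Each letter is replaced by its mirror in the alphabet: a↔z, b↔y, c↔x, and so on (the Atbash cipher).
Decoding vcrhg: v↔e, c↔x, r↔i, h↔s, g↔t.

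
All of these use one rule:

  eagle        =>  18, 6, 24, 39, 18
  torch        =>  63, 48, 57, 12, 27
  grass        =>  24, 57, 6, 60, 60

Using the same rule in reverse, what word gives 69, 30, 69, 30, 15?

vivid

e(#5)→18 and a(#1)→6: differences scale by 3, so n = 3·pos + 3. With a=1..z=26, the number is 3·pos + 3.
Undoing it on 69, 30, 69, 30, 15: 69→(69−3)÷3=22=v, 30→(30−3)÷3=9=i, 69→(69−3)÷3=22=v, 30→(30−3)÷3=9=i, 15→(15−3)÷3=4=d.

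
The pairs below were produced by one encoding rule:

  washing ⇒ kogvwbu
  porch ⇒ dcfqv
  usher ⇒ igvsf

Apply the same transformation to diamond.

Compare letters: w→k is +14, a→o is +14, s→g is +14 — a constant shift. Every letter moves 14 places later in the alphabet, wrapping around z→a.
Applying it to diamond: d+14=r, i+14=w, a+14=o, m+14=a, o+14=c, n+14=b, d+14=r.

rwoacbr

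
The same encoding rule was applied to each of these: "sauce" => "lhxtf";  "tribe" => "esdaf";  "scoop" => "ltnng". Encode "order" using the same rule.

nsmfs

s(18)→l(11) and a(0)→h(7) fit y≡19x+7 (mod 26); the inverse of 19 mod 26 is 11. This is an affine cipher: with a=0,…,z=25, each position x becomes (19x+7) mod 26.
For order: o(14)→19·14+7≡13=n; r(17)→19·17+7≡18=s; d(3)→19·3+7≡12=m; e(4)→19·4+7≡5=f; r(17)→19·17+7≡18=s (all mod 26).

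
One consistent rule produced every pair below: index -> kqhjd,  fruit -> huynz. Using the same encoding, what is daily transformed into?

fdmqe

In index: i→k is +2, n→q is +3, d→h is +4, e→j is +5 — the shift increases by 1 each position. Each letter shifts forward by (position + 2), i.e. 2, 3, 4, … — the shift grows by one for each successive letter.
For daily: d+2=f, a+3=d, i+4=m, l+5=q, y+6=e.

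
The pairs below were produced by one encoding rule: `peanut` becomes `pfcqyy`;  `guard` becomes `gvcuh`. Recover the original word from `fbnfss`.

Each letter shifts forward by its position index (0, 1, 2, …) — the shift grows by one for each successive letter.
Undoing it on fbnfss: f−0=f, b−1=a, n−2=l, f−3=c, s−4=o, s−5=n.

falcon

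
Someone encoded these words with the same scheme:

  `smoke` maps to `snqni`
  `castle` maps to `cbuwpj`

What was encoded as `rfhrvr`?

In smoke: s→s is +0, m→n is +1, o→q is +2, k→n is +3 — the shift increases by 1 each position. Each letter shifts forward by its position index (0, 1, 2, …) — the shift grows by one for each successive letter.
Reversing it on rfhrvr: r−0=r, f−1=e, h−2=f, r−3=o, v−4=r, r−5=m.

reform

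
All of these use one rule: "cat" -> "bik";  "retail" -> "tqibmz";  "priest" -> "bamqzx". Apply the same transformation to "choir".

zqwpk

The output letters match the input read backwards, each shifted +8: cat reversed is tac. The word is reversed, then every letter is shifted forward by 8.
Applying it to choir: reverse → riohc; then shift: r+8=z, i+8=q, o+8=w, h+8=p, c+8=k.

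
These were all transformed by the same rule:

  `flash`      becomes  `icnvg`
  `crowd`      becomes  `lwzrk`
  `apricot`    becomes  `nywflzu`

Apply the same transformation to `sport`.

vyzwu

f(5)→i(8) and l(11)→c(2) fit y≡25x+13 (mod 26); the inverse of 25 mod 26 is 25. This is an affine cipher: with a=0,…,z=25, each position x becomes (25x+13) mod 26.
On sport: s(18)→25·18+13≡21=v; p(15)→25·15+13≡24=y; o(14)→25·14+13≡25=z; r(17)→25·17+13≡22=w; t(19)→25·19+13≡20=u (all mod 26).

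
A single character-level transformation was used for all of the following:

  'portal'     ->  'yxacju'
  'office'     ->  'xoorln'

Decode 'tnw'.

ken

Compare letters: p→y is +9, o→x is +9, r→a is +9 — a constant shift. This is a Caesar cipher with shift 9.
Decoding tnw: t−9=k, n−9=e, w−9=n.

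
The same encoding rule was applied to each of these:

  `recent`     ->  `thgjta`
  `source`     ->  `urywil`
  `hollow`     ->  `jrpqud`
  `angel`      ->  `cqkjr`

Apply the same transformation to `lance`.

ndrhk

Letter i (0-indexed) is shifted by i+2, so successive shifts are 2, 3, 4, ….
For lance: l+2=n, a+3=d, n+4=r, c+5=h, e+6=k.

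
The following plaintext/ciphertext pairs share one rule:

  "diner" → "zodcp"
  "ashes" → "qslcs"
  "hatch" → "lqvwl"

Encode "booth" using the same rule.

tggvl

d(3)→z(25) and i(8)→o(14) fit y≡3x+16 (mod 26); the inverse of 3 mod 26 is 9. Treating letters as 0–25, the rule is x ↦ 3x + 16 (mod 26).
For booth: b(1)→3·1+16≡19=t; o(14)→3·14+16≡6=g; o(14)→3·14+16≡6=g; t(19)→3·19+16≡21=v; h(7)→3·7+16≡11=l (all mod 26).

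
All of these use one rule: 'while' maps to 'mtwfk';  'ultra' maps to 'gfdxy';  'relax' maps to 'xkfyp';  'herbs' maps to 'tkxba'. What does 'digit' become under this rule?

w(22)→m(12) and h(7)→t(19) fit y≡3x+24 (mod 26); the inverse of 3 mod 26 is 9. Treating letters as 0–25, the rule is x ↦ 3x + 24 (mod 26).
On digit: d(3)→3·3+24≡7=h; i(8)→3·8+24≡22=w; g(6)→3·6+24≡16=q; i(8)→3·8+24≡22=w; t(19)→3·19+24≡3=d (all mod 26).

hwqwd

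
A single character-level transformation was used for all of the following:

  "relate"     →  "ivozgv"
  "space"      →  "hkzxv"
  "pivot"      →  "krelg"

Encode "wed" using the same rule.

Letters are reflected about the middle of the alphabet (position → 25−position): Atbash.
On wed: w↔d, e↔v, d↔w.

dvw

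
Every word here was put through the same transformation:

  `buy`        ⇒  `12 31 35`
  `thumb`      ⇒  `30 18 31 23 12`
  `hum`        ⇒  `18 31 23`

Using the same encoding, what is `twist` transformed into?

Letters become their 1-based position plus 10 (so a→11, b→12, …).
For twist: t=20→30, w=23→33, i=9→19, s=19→29, t=20→30.

30 33 19 29 30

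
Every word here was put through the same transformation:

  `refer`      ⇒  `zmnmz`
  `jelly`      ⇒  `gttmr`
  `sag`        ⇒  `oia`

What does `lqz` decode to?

The output letters match the input read backwards, each shifted +8: refer reversed is refer. Two steps: reverse the string, then apply a Caesar shift of +8.
Undoing it on lqz: shift back: l−8=d, q−8=i, z−8=r → dir; then reverse → rid.

rid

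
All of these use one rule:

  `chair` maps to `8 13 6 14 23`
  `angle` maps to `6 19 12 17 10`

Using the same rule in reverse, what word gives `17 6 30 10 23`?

layer

c is letter #3 and maps to 8: an offset of 5. The number is (letter's place in the alphabet, a=1) + 5.
Undoing it on 17 6 30 10 23: 17→(17−5)÷1=12=l, 6→(6−5)÷1=1=a, 30→(30−5)÷1=25=y, 10→(10−5)÷1=5=e, 23→(23−5)÷1=18=r.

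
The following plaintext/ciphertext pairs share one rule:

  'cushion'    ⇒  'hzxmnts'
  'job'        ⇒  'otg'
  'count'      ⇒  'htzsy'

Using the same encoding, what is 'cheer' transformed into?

hmjjw

Compare letters: c→h is +5, u→z is +5, s→x is +5 — a constant shift. Every letter moves 5 places later in the alphabet, wrapping around z→a.
Applying it to cheer: c+5=h, h+5=m, e+5=j, e+5=j, r+5=w.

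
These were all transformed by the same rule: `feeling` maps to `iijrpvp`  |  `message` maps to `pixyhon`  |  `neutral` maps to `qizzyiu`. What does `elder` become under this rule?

hpiky

Each letter shifts forward by (position + 3), i.e. 3, 4, 5, … — the shift grows by one for each successive letter.
For elder: e+3=h, l+4=p, d+5=i, e+6=k, r+7=y.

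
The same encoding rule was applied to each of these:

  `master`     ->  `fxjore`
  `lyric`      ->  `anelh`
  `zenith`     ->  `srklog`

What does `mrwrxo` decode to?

m(12)→f(5) and a(0)→x(23) fit y≡5x+23 (mod 26); the inverse of 5 mod 26 is 21. Each letter's alphabet position (a=0..z=25) is mapped through 5·x+23 mod 26 — an affine cipher.
Decoding mrwrxo: m(12)→21·(12−23)≡3=d; r(17)→21·(17−23)≡4=e; w(22)→21·(22−23)≡5=f; r(17)→21·(17−23)≡4=e; x(23)→21·(23−23)≡0=a; o(14)→21·(14−23)≡19=t (all mod 26).

defeat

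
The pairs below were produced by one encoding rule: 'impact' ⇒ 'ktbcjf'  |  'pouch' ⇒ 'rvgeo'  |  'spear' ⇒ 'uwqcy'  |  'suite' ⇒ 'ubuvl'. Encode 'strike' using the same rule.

Shifts by position in impact: pos 0: i→k (+2), pos 1: m→t (+7), pos 2: p→b (+12), pos 3: a→c (+2), pos 4: c→j (+7), pos 5: t→f (+12) — repeating every 3. It's a Vigenère-style cipher with numeric key [2,7,12]: position i shifts by key[i mod 3].
On strike: s+2=u, t+7=a, r+12=d, i+2=k, k+7=r, e+12=q.

uadkrq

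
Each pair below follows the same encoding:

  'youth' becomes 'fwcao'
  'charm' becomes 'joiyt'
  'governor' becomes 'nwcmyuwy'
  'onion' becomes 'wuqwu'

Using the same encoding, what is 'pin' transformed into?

wqu

The shift depends on letter class: consonant y→f is +7, but vowel o→w is +8. Two shifts are in play — +8 for a/e/i/o/u, +7 for every other letter.
For pin: p(cons)+7=w, i(vowel)+8=q, n(cons)+7=u.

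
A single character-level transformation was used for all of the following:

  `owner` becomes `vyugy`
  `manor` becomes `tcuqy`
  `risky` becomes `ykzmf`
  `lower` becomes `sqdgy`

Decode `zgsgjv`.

select

The shifts repeat in a cycle of length 2: positions 0,1,… shift by +7, +2, then the pattern repeats.
Reversing it on zgsgjv: z−7=s, g−2=e, s−7=l, g−2=e, j−7=c, v−2=t.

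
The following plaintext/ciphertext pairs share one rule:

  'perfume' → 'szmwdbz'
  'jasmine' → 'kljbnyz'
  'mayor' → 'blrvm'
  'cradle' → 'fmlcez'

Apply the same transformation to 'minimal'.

bnynble

Treating letters as 0–25, the rule is x ↦ 23x + 11 (mod 26).
On minimal: m(12)→23·12+11≡1=b; i(8)→23·8+11≡13=n; n(13)→23·13+11≡24=y; i(8)→23·8+11≡13=n; m(12)→23·12+11≡1=b; a(0)→23·0+11≡11=l; l(11)→23·11+11≡4=e (all mod 26).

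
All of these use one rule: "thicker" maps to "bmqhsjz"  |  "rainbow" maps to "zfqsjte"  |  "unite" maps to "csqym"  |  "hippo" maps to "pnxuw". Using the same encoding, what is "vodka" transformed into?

Shifts by position in thicker: pos 0: t→b (+8), pos 1: h→m (+5), pos 2: i→q (+8), pos 3: c→h (+5) — repeating every 2. The shifts repeat in a cycle of length 2: positions 0,1,… shift by +8, +5, then the pattern repeats.
On vodka: v+8=d, o+5=t, d+8=l, k+5=p, a+8=i.

dtlpi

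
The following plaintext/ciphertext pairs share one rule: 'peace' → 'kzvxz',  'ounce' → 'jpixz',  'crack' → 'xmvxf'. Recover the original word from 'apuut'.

fuzzy

Compare letters: p→k is +21, e→z is +21, a→v is +21 — a constant shift. Every letter moves 21 places later in the alphabet, wrapping around z→a.
Reversing it on apuut: a−21=f, p−21=u, u−21=z, u−21=z, t−21=y.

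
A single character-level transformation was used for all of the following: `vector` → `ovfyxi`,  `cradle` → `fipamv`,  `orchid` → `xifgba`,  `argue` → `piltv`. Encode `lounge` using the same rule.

mxtclv

v(21)→o(14) and e(4)→v(21) fit y≡21x+15 (mod 26); the inverse of 21 mod 26 is 5. Treating letters as 0–25, the rule is x ↦ 21x + 15 (mod 26).
For lounge: l(11)→21·11+15≡12=m; o(14)→21·14+15≡23=x; u(20)→21·20+15≡19=t; n(13)→21·13+15≡2=c; g(6)→21·6+15≡11=l; e(4)→21·4+15≡21=v (all mod 26).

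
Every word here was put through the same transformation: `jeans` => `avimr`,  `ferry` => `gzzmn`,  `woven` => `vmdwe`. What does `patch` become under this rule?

Read the word backwards and shift each letter +8.
On patch: reverse → hctap; then shift: h+8=p, c+8=k, t+8=b, a+8=i, p+8=x.

pkbix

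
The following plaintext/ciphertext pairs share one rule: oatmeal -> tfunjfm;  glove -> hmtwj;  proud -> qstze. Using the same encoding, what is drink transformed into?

The rule splits by letter class: vowels +5, consonants +1.
On drink: d(cons)+1=e, r(cons)+1=s, i(vowel)+5=n, n(cons)+1=o, k(cons)+1=l.

esnol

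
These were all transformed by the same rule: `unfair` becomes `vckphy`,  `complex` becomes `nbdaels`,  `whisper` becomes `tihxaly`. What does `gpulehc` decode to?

javelin

Treating letters as 0–25, the rule is x ↦ 25x + 15 (mod 26).
Decoding gpulehc: g(6)→25·(6−15)≡9=j; p(15)→25·(15−15)≡0=a; u(20)→25·(20−15)≡21=v; l(11)→25·(11−15)≡4=e; e(4)→25·(4−15)≡11=l; h(7)→25·(7−15)≡8=i; c(2)→25·(2−15)≡13=n (all mod 26).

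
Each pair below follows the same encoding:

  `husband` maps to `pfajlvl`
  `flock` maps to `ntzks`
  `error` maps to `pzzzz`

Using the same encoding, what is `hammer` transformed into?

pluupz

The rule splits by letter class: vowels +11, consonants +8.
For hammer: h(cons)+8=p, a(vowel)+11=l, m(cons)+8=u, m(cons)+8=u, e(vowel)+11=p, r(cons)+8=z.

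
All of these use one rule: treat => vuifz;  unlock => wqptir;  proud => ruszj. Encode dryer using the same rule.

fucjx

In treat: t→v is +2, r→u is +3, e→i is +4, a→f is +5 — the shift increases by 1 each position. Each letter shifts forward by (position + 2), i.e. 2, 3, 4, … — the shift grows by one for each successive letter.
Applying it to dryer: d+2=f, r+3=u, y+4=c, e+5=j, r+6=x.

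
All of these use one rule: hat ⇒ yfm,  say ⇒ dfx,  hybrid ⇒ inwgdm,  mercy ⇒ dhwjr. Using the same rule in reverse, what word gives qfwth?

coral

The output letters match the input read backwards, each shifted +5: hat reversed is tah. Two steps: reverse the string, then apply a Caesar shift of +5.
Reversing it on qfwth: shift back: q−5=l, f−5=a, w−5=r, t−5=o, h−5=c → laroc; then reverse → coral.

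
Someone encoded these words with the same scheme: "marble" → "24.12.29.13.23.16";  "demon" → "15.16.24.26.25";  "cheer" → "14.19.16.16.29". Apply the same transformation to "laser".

23.12.30.16.29

m is letter #13 and maps to 24: an offset of 11. Letters become their 1-based position plus 11 (so a→12, b→13, …).
On laser: l=12→23, a=1→12, s=19→30, e=5→16, r=18→29.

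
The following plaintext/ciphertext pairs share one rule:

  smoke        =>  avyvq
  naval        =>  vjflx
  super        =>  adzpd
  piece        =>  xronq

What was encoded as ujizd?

Letter i (0-indexed) is shifted by i+8, so successive shifts are 8, 9, 10, ….
Undoing it on ujizd: u−8=m, j−9=a, i−10=y, z−11=o, d−12=r.

mayor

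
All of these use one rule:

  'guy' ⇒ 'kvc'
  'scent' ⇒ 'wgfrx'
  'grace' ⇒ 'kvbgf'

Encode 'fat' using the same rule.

jbx

The shift depends on letter class: consonant g→k is +4, but vowel u→v is +1. Vowels shift forward by 1 and consonants shift forward by 4.
Applying it to fat: f(cons)+4=j, a(vowel)+1=b, t(cons)+4=x.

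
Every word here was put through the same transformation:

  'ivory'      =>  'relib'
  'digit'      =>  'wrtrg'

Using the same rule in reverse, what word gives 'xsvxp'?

Each pair mirrors across the alphabet (i↔r, v↔e, o↔l): positions sum to 25. Letters are reflected about the middle of the alphabet (position → 25−position): Atbash.
Undoing it on xsvxp: x↔c, s↔h, v↔e, x↔c, p↔k.

check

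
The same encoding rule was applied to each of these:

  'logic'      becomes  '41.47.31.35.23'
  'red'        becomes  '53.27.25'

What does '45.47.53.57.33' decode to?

north

With a=1..z=26, the number is 2·pos + 17.
Reversing it on 45.47.53.57.33: 45→(45−17)÷2=14=n, 47→(47−17)÷2=15=o, 53→(53−17)÷2=18=r, 57→(57−17)÷2=20=t, 33→(33−17)÷2=8=h.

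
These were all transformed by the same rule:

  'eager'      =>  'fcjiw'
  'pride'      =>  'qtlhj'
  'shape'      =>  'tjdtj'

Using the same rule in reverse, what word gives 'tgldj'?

seize

The shift increases by 1 at each position, starting from +1: 1, 2, 3, ….
Undoing it on tgldj: t−1=s, g−2=e, l−3=i, d−4=z, j−5=e.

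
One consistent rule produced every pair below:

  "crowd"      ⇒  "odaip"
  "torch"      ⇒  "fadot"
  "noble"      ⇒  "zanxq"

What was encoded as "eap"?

sod

Compare letters: c→o is +12, r→d is +12, o→a is +12 — a constant shift. Every letter moves 12 places later in the alphabet, wrapping around z→a.
Reversing it on eap: e−12=s, a−12=o, p−12=d.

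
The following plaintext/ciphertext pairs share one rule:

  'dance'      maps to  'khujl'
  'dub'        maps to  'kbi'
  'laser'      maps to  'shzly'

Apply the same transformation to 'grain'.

nyhpu

Compare letters: d→k is +7, a→h is +7, n→u is +7 — a constant shift. Every letter moves 7 places later in the alphabet, wrapping around z→a.
On grain: g+7=n, r+7=y, a+7=h, i+7=p, n+7=u.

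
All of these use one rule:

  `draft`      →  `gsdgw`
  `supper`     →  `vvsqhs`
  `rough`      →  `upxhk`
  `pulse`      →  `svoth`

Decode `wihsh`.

Shifts by position in draft: pos 0: d→g (+3), pos 1: r→s (+1), pos 2: a→d (+3), pos 3: f→g (+1) — repeating every 2. A repeating key of period 2 is used — shifts +3, +1 over and over.
Undoing it on wihsh: w−3=t, i−1=h, h−3=e, s−1=r, h−3=e.

there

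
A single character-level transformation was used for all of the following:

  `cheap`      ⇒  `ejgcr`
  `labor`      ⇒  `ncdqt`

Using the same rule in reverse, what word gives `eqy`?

Each letter is shifted forward by 2 in the alphabet (a Caesar shift of +2).
Undoing it on eqy: e−2=c, q−2=o, y−2=w.

cow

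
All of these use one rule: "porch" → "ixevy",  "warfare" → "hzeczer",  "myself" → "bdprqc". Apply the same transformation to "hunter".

p(15)→i(8) and o(14)→x(23) fit y≡11x+25 (mod 26); the inverse of 11 mod 26 is 19. Each letter's alphabet position (a=0..z=25) is mapped through 11·x+25 mod 26 — an affine cipher.
Applying it to hunter: h(7)→11·7+25≡24=y; u(20)→11·20+25≡11=l; n(13)→11·13+25≡12=m; t(19)→11·19+25≡0=a; e(4)→11·4+25≡17=r; r(17)→11·17+25≡4=e (all mod 26).

ylmare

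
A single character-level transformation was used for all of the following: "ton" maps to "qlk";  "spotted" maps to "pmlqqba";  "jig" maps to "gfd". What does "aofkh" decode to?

It's a constant shift of +23 (ROT23).
Undoing it on aofkh: a−23=d, o−23=r, f−23=i, k−23=n, h−23=k.

drink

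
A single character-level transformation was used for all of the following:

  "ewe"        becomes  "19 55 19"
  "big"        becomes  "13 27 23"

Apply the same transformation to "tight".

49 27 23 25 49

e(#5)→19 and w(#23)→55: differences scale by 2, so n = 2·pos + 9. Each letter becomes 2×(its alphabet position, a=1..z=26) + 9.
On tight: t=20→49, i=9→27, g=7→23, h=8→25, t=20→49.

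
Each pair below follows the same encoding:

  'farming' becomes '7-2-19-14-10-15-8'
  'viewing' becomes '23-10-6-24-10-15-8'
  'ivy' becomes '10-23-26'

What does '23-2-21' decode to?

vat

f is letter #6 and maps to 7: an offset of 1. Each letter is replaced by its alphabet position (a=1..z=26) + 1.
Decoding 23-2-21: 23→(23−1)÷1=22=v, 2→(2−1)÷1=1=a, 21→(21−1)÷1=20=t.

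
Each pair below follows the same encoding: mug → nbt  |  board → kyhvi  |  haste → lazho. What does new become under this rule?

The output letters match the input read backwards, each shifted +7: mug reversed is gum. Two steps: reverse the string, then apply a Caesar shift of +7.
Applying it to new: reverse → wen; then shift: w+7=d, e+7=l, n+7=u.

dlu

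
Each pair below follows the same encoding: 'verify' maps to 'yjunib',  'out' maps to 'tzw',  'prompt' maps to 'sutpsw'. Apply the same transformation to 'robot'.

utetw

The shift depends on letter class: consonant v→y is +3, but vowel e→j is +5. Vowels shift forward by 5 and consonants shift forward by 3.
Applying it to robot: r(cons)+3=u, o(vowel)+5=t, b(cons)+3=e, o(vowel)+5=t, t(cons)+3=w.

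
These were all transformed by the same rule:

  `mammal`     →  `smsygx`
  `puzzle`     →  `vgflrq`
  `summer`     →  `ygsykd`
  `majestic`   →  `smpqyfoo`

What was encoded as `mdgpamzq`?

Shifts by position in mammal: pos 0: m→s (+6), pos 1: a→m (+12), pos 2: m→s (+6), pos 3: m→y (+12) — repeating every 2. The shifts repeat in a cycle of length 2: positions 0,1,… shift by +6, +12, then the pattern repeats.
Decoding mdgpamzq: m−6=g, d−12=r, g−6=a, p−12=d, a−6=u, m−12=a, z−6=t, q−12=e.

graduate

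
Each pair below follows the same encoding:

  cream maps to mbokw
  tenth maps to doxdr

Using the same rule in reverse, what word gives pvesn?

fluid

Compare letters: c→m is +10, r→b is +10, e→o is +10 — a constant shift. Each letter is shifted forward by 10 in the alphabet (a Caesar shift of +10).
Decoding pvesn: p−10=f, v−10=l, e−10=u, s−10=i, n−10=d.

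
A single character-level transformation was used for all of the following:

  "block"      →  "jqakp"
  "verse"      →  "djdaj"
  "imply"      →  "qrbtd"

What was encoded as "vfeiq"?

nasal

Shifts by position in block: pos 0: b→j (+8), pos 1: l→q (+5), pos 2: o→a (+12), pos 3: c→k (+8), pos 4: k→p (+5) — repeating every 3. The shifts repeat in a cycle of length 3: positions 0,1,… shift by +8, +5, +12, then the pattern repeats.
Decoding vfeiq: v−8=n, f−5=a, e−12=s, i−8=a, q−5=l.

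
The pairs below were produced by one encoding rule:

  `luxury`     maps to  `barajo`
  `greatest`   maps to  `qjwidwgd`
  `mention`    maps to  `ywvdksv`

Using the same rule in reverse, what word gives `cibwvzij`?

l(11)→b(1) and u(20)→a(0) fit y≡23x+8 (mod 26); the inverse of 23 mod 26 is 17. Each letter's alphabet position (a=0..z=25) is mapped through 23·x+8 mod 26 — an affine cipher.
Undoing it on cibwvzij: c(2)→17·(2−8)≡2=c; i(8)→17·(8−8)≡0=a; b(1)→17·(1−8)≡11=l; w(22)→17·(22−8)≡4=e; v(21)→17·(21−8)≡13=n; z(25)→17·(25−8)≡3=d; i(8)→17·(8−8)≡0=a; j(9)→17·(9−8)≡17=r (all mod 26).

calendar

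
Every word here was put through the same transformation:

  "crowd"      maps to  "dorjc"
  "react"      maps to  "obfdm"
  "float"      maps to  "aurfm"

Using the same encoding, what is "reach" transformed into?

obfdy

c(2)→d(3) and r(17)→o(14) fit y≡25x+5 (mod 26); the inverse of 25 mod 26 is 25. Each letter's alphabet position (a=0..z=25) is mapped through 25·x+5 mod 26 — an affine cipher.
For reach: r(17)→25·17+5≡14=o; e(4)→25·4+5≡1=b; a(0)→25·0+5≡5=f; c(2)→25·2+5≡3=d; h(7)→25·7+5≡24=y (all mod 26).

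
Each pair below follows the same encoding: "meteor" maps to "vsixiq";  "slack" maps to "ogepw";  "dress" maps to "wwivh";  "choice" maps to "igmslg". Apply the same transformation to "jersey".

The output letters match the input read backwards, each shifted +4: meteor reversed is roetem. The word is reversed, then every letter is shifted forward by 4.
For jersey: reverse → yesrej; then shift: y+4=c, e+4=i, s+4=w, r+4=v, e+4=i, j+4=n.

ciwvin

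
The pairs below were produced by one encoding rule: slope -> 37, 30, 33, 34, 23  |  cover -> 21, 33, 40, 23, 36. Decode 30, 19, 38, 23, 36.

Each letter is replaced by its alphabet position (a=1..z=26) + 18.
Reversing it on 30, 19, 38, 23, 36: 30→(30−18)÷1=12=l, 19→(19−18)÷1=1=a, 38→(38−18)÷1=20=t, 23→(23−18)÷1=5=e, 36→(36−18)÷1=18=r.

later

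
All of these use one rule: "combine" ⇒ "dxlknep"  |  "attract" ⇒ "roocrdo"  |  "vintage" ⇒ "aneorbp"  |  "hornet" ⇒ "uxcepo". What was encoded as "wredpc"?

c(2)→d(3) and o(14)→x(23) fit y≡19x+17 (mod 26); the inverse of 19 mod 26 is 11. Treating letters as 0–25, the rule is x ↦ 19x + 17 (mod 26).
Undoing it on wredpc: w(22)→11·(22−17)≡3=d; r(17)→11·(17−17)≡0=a; e(4)→11·(4−17)≡13=n; d(3)→11·(3−17)≡2=c; p(15)→11·(15−17)≡4=e; c(2)→11·(2−17)≡17=r (all mod 26).

dancer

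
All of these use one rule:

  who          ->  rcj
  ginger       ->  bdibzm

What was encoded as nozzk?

Compare letters: w→r is +21, h→c is +21, o→j is +21 — a constant shift. It's a constant shift of +21 (ROT21).
Undoing it on nozzk: n−21=s, o−21=t, z−21=e, z−21=e, k−21=p.

steep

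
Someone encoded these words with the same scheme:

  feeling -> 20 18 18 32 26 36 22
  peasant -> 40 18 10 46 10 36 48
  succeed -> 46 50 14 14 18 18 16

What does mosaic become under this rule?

34 38 46 10 26 14

f(#6)→20 and e(#5)→18: differences scale by 2, so n = 2·pos + 8. With a=1..z=26, the number is 2·pos + 8.
For mosaic: m=13→34, o=15→38, s=19→46, a=1→10, i=9→26, c=3→14.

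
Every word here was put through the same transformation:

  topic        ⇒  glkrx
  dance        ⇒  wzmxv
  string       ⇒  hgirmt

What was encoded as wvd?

dew

Each pair mirrors across the alphabet (t↔g, o↔l, p↔k): positions sum to 25. This is the alphabet-reversal cipher (Atbash): a becomes z, b becomes y, etc.
Reversing it on wvd: w↔d, v↔e, d↔w.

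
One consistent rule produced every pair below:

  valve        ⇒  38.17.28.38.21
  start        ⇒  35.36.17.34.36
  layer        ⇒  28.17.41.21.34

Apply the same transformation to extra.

21.40.36.34.17

Letters become their 1-based position plus 16 (so a→17, b→18, …).
On extra: e=5→21, x=24→40, t=20→36, r=18→34, a=1→17.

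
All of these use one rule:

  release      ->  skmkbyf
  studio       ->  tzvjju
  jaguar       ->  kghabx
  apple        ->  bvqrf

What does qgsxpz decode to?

It's a Vigenère-style cipher with numeric key [1,6]: position i shifts by key[i mod 2].
Undoing it on qgsxpz: q−1=p, g−6=a, s−1=r, x−6=r, p−1=o, z−6=t.

parrot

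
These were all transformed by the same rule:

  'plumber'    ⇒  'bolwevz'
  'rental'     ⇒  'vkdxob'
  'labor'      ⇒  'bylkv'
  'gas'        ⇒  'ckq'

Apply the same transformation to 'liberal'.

vkbolsv

The output letters match the input read backwards, each shifted +10: plumber reversed is rebmulp. Two steps: reverse the string, then apply a Caesar shift of +10.
For liberal: reverse → larebil; then shift: l+10=v, a+10=k, r+10=b, e+10=o, b+10=l, i+10=s, l+10=v.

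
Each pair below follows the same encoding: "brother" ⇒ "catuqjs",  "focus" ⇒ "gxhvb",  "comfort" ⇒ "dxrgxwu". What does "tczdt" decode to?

Shifts by position in brother: pos 0: b→c (+1), pos 1: r→a (+9), pos 2: o→t (+5), pos 3: t→u (+1), pos 4: h→q (+9), pos 5: e→j (+5) — repeating every 3. A repeating key of period 3 is used — shifts +1, +9, +5 over and over.
Reversing it on tczdt: t−1=s, c−9=t, z−5=u, d−1=c, t−9=k.

stuck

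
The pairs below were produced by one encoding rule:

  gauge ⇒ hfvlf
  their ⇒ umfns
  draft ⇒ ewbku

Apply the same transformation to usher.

vxijs

The shifts repeat in a cycle of length 2: positions 0,1,… shift by +1, +5, then the pattern repeats.
Applying it to usher: u+1=v, s+5=x, h+1=i, e+5=j, r+1=s.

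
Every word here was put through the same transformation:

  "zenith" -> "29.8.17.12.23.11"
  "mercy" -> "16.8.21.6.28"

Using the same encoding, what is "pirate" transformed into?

z is letter #26 and maps to 29: an offset of 3. Each letter is replaced by its alphabet position (a=1..z=26) + 3.
On pirate: p=16→19, i=9→12, r=18→21, a=1→4, t=20→23, e=5→8.

19.12.21.4.23.8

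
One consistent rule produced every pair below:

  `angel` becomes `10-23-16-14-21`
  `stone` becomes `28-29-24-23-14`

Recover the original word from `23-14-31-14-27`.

never

Letters become their 1-based position plus 9 (so a→10, b→11, …).
Undoing it on 23-14-31-14-27: 23→(23−9)÷1=14=n, 14→(14−9)÷1=5=e, 31→(31−9)÷1=22=v, 14→(14−9)÷1=5=e, 27→(27−9)÷1=18=r.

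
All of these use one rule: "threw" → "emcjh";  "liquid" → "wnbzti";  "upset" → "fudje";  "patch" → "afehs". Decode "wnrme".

light

A repeating key of period 2 is used — shifts +11, +5 over and over.
Reversing it on wnrme: w−11=l, n−5=i, r−11=g, m−5=h, e−11=t.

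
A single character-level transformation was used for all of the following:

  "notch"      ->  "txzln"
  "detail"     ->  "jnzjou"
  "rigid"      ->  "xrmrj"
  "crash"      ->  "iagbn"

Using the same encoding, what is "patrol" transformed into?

vjzauu

Shifts by position in notch: pos 0: n→t (+6), pos 1: o→x (+9), pos 2: t→z (+6), pos 3: c→l (+9) — repeating every 2. A repeating key of period 2 is used — shifts +6, +9 over and over.
On patrol: p+6=v, a+9=j, t+6=z, r+9=a, o+6=u, l+9=u.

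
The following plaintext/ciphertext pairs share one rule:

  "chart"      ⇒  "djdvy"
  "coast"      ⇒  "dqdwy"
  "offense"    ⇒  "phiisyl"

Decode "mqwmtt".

Letter i (0-indexed) is shifted by i+1, so successive shifts are 1, 2, 3, ….
Decoding mqwmtt: m−1=l, q−2=o, w−3=t, m−4=i, t−5=o, t−6=n.

lotion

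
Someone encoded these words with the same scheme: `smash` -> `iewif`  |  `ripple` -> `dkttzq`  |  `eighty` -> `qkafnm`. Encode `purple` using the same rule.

s(18)→i(8) and m(12)→e(4) fit y≡5x+22 (mod 26); the inverse of 5 mod 26 is 21. Treating letters as 0–25, the rule is x ↦ 5x + 22 (mod 26).
On purple: p(15)→5·15+22≡19=t; u(20)→5·20+22≡18=s; r(17)→5·17+22≡3=d; p(15)→5·15+22≡19=t; l(11)→5·11+22≡25=z; e(4)→5·4+22≡16=q (all mod 26).

tsdtzq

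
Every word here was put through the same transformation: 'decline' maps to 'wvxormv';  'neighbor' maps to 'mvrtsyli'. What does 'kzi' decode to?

par

Each pair mirrors across the alphabet (d↔w, e↔v, c↔x): positions sum to 25. Each letter is replaced by its mirror in the alphabet: a↔z, b↔y, c↔x, and so on (the Atbash cipher).
Decoding kzi: k↔p, z↔a, i↔r.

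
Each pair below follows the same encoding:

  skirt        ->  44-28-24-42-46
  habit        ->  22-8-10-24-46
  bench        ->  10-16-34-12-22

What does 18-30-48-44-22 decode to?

The formula is n = 2×(alphabet index, a=1) + 6.
Decoding 18-30-48-44-22: 18→(18−6)÷2=6=f, 30→(30−6)÷2=12=l, 48→(48−6)÷2=21=u, 44→(44−6)÷2=19=s, 22→(22−6)÷2=8=h.

flush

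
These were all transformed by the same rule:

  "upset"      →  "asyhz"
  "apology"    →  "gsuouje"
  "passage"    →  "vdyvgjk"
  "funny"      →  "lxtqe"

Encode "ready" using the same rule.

xhgge

Shifts by position in upset: pos 0: u→a (+6), pos 1: p→s (+3), pos 2: s→y (+6), pos 3: e→h (+3) — repeating every 2. A repeating key of period 2 is used — shifts +6, +3 over and over.
On ready: r+6=x, e+3=h, a+6=g, d+3=g, y+6=e.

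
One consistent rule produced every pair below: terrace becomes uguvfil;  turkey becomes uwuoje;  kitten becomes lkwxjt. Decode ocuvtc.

In terrace: t→u is +1, e→g is +2, r→u is +3, r→v is +4 — the shift increases by 1 each position. Letter i (0-indexed) is shifted by i+1, so successive shifts are 1, 2, 3, ….
Decoding ocuvtc: o−1=n, c−2=a, u−3=r, v−4=r, t−5=o, c−6=w.

narrow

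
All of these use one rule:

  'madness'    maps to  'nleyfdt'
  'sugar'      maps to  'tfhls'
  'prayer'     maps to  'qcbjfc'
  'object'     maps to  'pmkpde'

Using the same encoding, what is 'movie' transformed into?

nzwtf

A repeating key of period 2 is used — shifts +1, +11 over and over.
For movie: m+1=n, o+11=z, v+1=w, i+11=t, e+1=f.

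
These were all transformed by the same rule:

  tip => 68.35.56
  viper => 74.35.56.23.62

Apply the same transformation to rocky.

62.53.17.41.83

t(#20)→68 and i(#9)→35: differences scale by 3, so n = 3·pos + 8. The formula is n = 3×(alphabet index, a=1) + 8.
Applying it to rocky: r=18→62, o=15→53, c=3→17, k=11→41, y=25→83.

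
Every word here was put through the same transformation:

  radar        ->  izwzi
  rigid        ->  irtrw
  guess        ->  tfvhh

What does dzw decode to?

This is the alphabet-reversal cipher (Atbash): a becomes z, b becomes y, etc.
Reversing it on dzw: d↔w, z↔a, w↔d.

wad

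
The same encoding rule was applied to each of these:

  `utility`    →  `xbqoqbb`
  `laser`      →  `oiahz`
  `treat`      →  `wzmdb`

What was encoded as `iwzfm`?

Shifts by position in utility: pos 0: u→x (+3), pos 1: t→b (+8), pos 2: i→q (+8), pos 3: l→o (+3), pos 4: i→q (+8), pos 5: t→b (+8) — repeating every 3. It's a Vigenère-style cipher with numeric key [3,8,8]: position i shifts by key[i mod 3].
Decoding iwzfm: i−3=f, w−8=o, z−8=r, f−3=c, m−8=e.

force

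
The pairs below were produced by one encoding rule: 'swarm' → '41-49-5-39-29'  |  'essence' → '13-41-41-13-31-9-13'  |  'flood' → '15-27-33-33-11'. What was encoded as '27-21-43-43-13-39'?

litter

s(#19)→41 and w(#23)→49: differences scale by 2, so n = 2·pos + 3. Each letter becomes 2×(its alphabet position, a=1..z=26) + 3.
Undoing it on 27-21-43-43-13-39: 27→(27−3)÷2=12=l, 21→(21−3)÷2=9=i, 43→(43−3)÷2=20=t, 43→(43−3)÷2=20=t, 13→(13−3)÷2=5=e, 39→(39−3)÷2=18=r.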